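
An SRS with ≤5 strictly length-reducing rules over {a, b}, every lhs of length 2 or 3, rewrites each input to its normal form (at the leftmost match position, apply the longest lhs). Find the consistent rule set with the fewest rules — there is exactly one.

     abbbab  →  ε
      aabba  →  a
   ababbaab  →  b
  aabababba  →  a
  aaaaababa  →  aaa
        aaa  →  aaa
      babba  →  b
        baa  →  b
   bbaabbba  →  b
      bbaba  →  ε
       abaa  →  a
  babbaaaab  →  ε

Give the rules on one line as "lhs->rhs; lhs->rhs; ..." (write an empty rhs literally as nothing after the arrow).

ab->b; aba->; ba->b; bb->

  | abbbab => bbbab => bab => bb => ε
  | aabba => abba => bba => a
  | ababbaab => bbaab => aab => ab => b
  | aabababba => ababba => bba => a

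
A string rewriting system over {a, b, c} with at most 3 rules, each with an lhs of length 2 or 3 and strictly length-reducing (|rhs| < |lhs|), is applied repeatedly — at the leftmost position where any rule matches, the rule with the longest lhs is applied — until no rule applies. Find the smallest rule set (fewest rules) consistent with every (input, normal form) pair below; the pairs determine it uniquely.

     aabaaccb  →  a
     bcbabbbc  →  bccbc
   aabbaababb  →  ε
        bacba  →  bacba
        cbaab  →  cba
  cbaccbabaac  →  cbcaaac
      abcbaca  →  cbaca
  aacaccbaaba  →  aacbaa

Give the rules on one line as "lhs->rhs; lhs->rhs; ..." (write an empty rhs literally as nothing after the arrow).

ab->; acc->; bab->ca

  | aabaaccb => aaaccb => aab => a
  | bcbabbbc => bccabbc => bccbc
  | aabbaababb => abaababb => aababb => aabb => ab => ε
  | bacba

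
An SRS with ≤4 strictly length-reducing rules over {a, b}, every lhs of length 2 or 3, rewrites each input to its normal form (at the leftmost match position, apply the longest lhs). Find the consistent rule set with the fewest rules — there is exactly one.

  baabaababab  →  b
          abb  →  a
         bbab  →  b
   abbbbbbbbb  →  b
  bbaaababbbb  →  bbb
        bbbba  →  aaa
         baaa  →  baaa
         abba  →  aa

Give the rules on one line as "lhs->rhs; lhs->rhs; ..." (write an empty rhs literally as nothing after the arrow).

ab->b; abb->a; bab->; bba->aa

  | baabaababab => babaababab => aababab => ababab => babab => ab => b
  | abb => a
  | bbab => aab => ab => b
  | abbbbbbbbb => abbbbbbb => abbbbb => abbb => ab => b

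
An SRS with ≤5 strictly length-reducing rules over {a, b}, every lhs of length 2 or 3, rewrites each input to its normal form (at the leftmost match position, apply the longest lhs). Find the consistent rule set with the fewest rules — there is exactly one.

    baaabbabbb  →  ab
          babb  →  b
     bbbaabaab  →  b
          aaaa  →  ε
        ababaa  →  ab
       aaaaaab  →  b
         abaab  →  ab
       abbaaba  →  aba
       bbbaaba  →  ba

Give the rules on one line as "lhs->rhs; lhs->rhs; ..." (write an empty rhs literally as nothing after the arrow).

aa->; bab->b; bb->b; bba->a

  | baaabbabbb => babbabbb => bbabbb => abbb => abb => ab
  | babb => bb => b
  | bbbaabaab => bbaabaab => aabaab => baab => bb => b
  | aaaa => aa => ε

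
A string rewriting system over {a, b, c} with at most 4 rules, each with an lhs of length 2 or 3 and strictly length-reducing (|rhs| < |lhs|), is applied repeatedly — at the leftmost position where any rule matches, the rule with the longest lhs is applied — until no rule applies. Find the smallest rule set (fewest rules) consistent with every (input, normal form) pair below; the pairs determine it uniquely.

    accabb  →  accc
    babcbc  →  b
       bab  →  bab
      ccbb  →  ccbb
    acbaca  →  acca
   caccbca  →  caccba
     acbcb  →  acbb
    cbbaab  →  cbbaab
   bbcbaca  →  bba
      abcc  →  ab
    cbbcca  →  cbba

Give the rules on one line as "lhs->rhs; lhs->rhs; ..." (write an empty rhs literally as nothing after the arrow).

  | accabb => accc
  | babcbc => babbc => bcc => bc => b
  | bab
  | ccbb

abb->c; bac->c; bc->b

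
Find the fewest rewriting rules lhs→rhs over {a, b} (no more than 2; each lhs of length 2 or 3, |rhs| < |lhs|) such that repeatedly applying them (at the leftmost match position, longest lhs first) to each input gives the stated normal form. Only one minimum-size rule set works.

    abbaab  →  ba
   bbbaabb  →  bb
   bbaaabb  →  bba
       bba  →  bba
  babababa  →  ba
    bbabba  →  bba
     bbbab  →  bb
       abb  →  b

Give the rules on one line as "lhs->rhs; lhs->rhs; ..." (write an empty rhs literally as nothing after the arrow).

  | abbaab => baab => ba
  | bbbaabb => bbaabb => bbab => bb
  | bbaaabb => bbaab => bba
  | bba

ab->; bbb->bb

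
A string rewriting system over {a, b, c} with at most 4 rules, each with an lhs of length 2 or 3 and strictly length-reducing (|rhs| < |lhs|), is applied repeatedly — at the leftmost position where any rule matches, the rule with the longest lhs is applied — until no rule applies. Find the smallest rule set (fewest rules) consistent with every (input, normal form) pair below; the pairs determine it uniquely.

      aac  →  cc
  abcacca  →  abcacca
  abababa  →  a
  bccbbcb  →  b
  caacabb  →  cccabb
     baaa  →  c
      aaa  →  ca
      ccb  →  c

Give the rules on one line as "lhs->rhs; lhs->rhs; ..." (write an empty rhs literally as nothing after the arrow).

  | aac => cc
  | abcacca
  | abababa => ababa => aba => a
  | bccbbcb => bcbcb => bcb => b

aa->c; ba->; cb->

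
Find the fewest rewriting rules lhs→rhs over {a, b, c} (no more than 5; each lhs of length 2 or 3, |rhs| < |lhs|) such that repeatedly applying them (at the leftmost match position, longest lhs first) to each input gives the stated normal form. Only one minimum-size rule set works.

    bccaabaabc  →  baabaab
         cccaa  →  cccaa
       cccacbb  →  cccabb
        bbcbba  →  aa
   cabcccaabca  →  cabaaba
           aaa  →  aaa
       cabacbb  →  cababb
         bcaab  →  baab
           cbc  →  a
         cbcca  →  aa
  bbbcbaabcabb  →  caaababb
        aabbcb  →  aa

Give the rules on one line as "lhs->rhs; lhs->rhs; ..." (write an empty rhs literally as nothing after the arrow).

  | bccaabaabc => bcaabaabc => baabaabc => baabaab
  | cccaa
  | cccacbb => cccabb
  | bbcbba => bbbba => cba => aa

ac->a; bbb->c; bc->b; cb->a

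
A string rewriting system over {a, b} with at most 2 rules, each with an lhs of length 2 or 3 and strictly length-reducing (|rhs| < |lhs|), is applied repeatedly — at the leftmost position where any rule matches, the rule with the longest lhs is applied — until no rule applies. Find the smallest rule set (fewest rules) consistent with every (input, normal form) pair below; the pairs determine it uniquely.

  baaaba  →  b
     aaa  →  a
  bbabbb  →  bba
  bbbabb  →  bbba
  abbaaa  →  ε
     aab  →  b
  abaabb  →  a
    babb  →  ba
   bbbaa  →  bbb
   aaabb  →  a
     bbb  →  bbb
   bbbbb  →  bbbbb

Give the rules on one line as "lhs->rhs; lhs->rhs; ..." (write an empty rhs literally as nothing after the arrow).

  | baaaba => baba => baa => b
  | aaa => a
  | bbabbb => bbabb => bbab => bba
  | bbbabb => bbbab => bbba

aa->; ab->a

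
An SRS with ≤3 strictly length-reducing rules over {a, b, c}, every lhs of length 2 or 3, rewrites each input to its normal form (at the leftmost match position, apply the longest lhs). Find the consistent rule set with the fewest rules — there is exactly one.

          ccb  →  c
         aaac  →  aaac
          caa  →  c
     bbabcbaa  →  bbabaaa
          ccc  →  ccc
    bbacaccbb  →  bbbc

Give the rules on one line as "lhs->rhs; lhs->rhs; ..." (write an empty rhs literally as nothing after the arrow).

  | ccb => ca => c
  | aaac
  | caa => ca => c
  | bbabcbaa => bbabaaa

aca->bc; ca->c; cb->a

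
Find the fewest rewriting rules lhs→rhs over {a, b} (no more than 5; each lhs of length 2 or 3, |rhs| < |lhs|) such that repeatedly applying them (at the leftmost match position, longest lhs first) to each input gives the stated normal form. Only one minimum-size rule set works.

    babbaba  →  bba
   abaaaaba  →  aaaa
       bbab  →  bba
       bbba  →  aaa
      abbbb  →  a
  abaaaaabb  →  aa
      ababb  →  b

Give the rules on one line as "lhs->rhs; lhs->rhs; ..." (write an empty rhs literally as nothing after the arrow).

aab->; ab->a; baa->b; bbb->aa

  | babbaba => bababa => baaba => bba
  | abaaaaba => aaaaaba => aaaa
  | bbab => bba
  | bbba => aaa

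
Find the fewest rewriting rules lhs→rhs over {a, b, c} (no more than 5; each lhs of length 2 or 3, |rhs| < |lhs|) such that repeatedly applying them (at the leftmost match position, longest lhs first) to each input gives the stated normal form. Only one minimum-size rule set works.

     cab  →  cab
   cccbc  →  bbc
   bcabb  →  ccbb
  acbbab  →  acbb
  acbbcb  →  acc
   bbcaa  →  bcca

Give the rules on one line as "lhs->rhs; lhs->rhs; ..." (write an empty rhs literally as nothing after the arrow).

  | cab
  | cccbc => bbc
  | bcabb => ccbb
  | acbbab => acbb

ba->; bca->cc; bcb->ac; ccc->b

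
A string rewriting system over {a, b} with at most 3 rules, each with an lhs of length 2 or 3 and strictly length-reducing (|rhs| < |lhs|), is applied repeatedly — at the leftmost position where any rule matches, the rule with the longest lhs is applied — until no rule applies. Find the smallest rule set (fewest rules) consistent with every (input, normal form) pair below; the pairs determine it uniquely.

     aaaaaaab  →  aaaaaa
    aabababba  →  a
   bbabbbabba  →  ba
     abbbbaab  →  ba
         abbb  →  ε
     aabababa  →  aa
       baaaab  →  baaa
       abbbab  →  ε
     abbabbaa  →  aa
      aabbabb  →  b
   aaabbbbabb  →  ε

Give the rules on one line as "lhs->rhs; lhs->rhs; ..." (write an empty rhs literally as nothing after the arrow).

ab->; bb->

  | aaaaaaab => aaaaaa
  | aabababba => aababba => aabba => aba => a
  | bbabbbabba => abbbabba => bbabba => abba => ba
  | abbbbaab => bbbaab => baab => ba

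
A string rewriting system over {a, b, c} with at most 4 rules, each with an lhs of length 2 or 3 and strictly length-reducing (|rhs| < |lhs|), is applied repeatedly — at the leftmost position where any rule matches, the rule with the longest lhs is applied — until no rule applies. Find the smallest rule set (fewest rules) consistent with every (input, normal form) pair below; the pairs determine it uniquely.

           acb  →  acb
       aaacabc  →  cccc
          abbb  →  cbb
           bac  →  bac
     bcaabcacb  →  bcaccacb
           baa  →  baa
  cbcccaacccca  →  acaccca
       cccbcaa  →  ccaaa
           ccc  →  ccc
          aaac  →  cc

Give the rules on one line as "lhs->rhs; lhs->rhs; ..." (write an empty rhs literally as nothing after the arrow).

  | acb
  | aaacabc => abcabc => ccabc => cccc
  | abbb => cbb
  | bac

aac->bc; ab->c; cbc->a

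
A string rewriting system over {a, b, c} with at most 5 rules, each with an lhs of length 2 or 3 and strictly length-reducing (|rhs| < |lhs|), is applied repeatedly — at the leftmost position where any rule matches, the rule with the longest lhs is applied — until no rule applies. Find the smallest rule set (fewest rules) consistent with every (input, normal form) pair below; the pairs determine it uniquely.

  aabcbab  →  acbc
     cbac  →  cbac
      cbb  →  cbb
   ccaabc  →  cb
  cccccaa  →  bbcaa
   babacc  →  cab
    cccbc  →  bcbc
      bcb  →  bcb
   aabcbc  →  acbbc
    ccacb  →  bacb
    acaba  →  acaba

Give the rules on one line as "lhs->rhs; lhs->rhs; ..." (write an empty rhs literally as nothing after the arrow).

  | aabcbab => acbbab => acbc
  | cbac
  | cbb
  | ccaabc => baabc => abc => cb

abc->cb; baa->a; bab->c; cc->b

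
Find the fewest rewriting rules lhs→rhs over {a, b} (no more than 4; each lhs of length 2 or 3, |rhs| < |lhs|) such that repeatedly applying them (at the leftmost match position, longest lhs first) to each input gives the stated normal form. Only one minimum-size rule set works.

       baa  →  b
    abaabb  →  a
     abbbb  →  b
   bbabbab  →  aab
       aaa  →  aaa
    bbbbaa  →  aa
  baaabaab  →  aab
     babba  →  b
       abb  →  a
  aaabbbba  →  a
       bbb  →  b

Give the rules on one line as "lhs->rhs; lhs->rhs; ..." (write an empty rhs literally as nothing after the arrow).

  | baa => ba => b
  | abaabb => abb => a
  | abbbb => abab => b
  | bbabbab => abbab => aab

aba->; ba->b; bb->; bbb->ba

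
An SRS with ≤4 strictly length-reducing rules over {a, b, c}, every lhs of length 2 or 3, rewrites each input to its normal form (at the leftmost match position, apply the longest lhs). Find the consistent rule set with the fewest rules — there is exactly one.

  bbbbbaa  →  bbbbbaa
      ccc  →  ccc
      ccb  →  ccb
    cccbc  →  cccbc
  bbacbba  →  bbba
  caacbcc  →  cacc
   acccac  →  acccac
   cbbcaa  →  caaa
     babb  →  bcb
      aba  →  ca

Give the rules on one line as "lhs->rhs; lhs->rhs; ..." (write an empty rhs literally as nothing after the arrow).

  | bbbbbaa
  | ccc
  | ccb
  | cccbc

ab->c; acb->; bbc->a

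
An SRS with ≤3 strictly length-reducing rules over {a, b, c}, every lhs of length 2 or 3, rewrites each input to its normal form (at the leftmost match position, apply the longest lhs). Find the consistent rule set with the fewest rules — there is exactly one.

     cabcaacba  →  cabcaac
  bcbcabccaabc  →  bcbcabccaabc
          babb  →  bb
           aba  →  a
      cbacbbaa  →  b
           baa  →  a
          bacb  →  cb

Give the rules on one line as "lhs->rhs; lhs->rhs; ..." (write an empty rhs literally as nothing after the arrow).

ba->; ccb->bb

  | cabcaacba => cabcaac
  | bcbcabccaabc
  | babb => bb
  | aba => a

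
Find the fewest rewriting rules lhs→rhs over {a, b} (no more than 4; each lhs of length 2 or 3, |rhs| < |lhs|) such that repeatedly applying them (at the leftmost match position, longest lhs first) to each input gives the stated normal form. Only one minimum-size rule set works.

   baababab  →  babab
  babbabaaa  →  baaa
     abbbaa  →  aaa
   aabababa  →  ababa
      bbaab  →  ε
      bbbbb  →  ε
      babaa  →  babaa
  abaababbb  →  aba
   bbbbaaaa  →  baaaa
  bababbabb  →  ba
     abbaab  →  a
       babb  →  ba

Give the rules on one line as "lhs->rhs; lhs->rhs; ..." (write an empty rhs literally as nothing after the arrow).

  | baababab => babab
  | babbabaaa => baabaaa => baaa
  | abbbaa => aaa
  | aabababa => ababa

aab->; bb->; bbb->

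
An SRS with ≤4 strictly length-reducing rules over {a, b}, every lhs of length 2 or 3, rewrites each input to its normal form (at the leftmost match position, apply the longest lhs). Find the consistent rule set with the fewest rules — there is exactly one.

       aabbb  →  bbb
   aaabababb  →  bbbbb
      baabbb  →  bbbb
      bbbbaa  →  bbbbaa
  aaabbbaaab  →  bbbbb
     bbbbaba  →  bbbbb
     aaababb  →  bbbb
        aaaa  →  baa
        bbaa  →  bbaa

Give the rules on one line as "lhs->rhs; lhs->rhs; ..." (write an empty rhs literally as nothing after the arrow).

  | aabbb => abbb => bbb
  | aaabababb => babababb => bbbabb => bbbbb
  | baabbb => babbb => bbbb
  | bbbbaa

aaa->ba; ab->; aba->b; abb->bb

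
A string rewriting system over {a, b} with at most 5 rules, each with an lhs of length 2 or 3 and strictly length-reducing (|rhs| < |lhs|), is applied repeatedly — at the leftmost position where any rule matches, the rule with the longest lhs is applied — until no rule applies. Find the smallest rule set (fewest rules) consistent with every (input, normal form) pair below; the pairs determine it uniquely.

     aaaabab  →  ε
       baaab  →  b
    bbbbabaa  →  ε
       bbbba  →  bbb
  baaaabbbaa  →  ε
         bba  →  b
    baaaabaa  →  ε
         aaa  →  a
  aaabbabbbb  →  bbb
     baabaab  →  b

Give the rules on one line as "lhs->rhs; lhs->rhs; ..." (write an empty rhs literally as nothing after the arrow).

  | aaaabab => aabab => bab => ab => ε
  | baaab => aab => b
  | bbbbabaa => bbbabaa => bbabaa => babaa => abaa => aa => ε
  | bbbba => bbb

aa->; ab->; ba->; bab->ab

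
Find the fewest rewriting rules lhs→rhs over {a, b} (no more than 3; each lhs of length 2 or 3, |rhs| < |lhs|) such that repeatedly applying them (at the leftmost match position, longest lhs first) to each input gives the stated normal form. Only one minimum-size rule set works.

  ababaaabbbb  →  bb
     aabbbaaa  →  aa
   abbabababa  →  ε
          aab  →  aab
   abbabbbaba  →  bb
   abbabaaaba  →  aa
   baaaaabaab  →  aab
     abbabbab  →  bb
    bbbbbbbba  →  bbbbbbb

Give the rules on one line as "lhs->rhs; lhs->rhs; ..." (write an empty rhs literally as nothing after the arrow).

aaa->aa; abb->b; ba->

  | ababaaabbbb => abaaabbbb => aaabbbb => aabbbb => abbb => bb
  | aabbbaaa => abbaaa => baaa => aa
  | abbabababa => babababa => bababa => baba => ba => ε
  | aab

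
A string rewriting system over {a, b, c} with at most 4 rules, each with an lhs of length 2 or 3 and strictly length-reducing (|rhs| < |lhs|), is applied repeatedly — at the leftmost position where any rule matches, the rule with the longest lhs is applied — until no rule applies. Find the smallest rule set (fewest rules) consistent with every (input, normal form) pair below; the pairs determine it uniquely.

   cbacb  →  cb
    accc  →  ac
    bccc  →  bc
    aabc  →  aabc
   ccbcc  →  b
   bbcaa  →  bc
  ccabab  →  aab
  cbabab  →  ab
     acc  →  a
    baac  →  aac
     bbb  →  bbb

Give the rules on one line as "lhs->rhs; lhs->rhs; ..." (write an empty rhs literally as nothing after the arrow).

  | cbacb => cacb => cb
  | accc => ac
  | bccc => bc
  | aabc

ba->a; bba->bc; ca->; cc->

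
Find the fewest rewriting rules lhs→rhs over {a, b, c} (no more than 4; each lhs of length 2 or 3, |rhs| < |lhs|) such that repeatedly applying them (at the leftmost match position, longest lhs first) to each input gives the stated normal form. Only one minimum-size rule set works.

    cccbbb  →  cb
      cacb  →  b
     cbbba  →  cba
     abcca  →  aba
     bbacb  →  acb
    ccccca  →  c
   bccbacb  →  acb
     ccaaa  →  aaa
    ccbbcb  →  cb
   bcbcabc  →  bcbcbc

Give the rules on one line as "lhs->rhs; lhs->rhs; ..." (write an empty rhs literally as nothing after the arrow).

bb->; ca->c; cc->

  | cccbbb => cbbb => cb
  | cacb => ccb => b
  | cbbba => cba
  | abcca => aba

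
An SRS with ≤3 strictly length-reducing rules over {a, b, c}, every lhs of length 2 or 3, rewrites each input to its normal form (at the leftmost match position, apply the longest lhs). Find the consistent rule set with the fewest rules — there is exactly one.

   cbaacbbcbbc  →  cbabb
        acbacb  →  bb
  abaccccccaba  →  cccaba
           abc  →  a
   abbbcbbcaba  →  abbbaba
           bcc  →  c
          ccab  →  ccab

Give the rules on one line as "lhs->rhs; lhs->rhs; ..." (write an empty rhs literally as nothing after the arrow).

ac->; bc->

  | cbaacbbcbbc => cbabbcbbc => cbabbbc => cbabb
  | acbacb => bacb => bb
  | abaccccccaba => abcccccaba => accccaba => cccaba
  | abc => a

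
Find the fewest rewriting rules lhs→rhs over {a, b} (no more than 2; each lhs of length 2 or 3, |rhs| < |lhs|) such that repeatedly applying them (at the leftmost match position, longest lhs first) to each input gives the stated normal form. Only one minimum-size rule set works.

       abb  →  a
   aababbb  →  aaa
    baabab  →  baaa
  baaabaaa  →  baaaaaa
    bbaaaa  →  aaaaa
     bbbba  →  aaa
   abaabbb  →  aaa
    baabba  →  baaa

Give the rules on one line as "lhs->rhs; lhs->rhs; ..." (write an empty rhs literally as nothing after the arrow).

ab->a; bba->aa

  | abb => ab => a
  | aababbb => aaabbb => aaabb => aaab => aaa
  | baabab => baaab => baaa
  | baaabaaa => baaaaaa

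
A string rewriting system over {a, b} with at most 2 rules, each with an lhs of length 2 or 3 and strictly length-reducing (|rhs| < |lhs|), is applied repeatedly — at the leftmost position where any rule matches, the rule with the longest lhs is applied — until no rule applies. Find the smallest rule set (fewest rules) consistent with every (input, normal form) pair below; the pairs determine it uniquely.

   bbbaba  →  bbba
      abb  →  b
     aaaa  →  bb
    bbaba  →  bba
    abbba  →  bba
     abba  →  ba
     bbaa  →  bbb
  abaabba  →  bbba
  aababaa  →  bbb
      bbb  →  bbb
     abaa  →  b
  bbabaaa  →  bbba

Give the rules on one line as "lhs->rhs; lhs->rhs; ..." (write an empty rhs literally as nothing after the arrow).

  | bbbaba => bbba
  | abb => b
  | aaaa => baa => bb
  | bbaba => bba

aa->b; ab->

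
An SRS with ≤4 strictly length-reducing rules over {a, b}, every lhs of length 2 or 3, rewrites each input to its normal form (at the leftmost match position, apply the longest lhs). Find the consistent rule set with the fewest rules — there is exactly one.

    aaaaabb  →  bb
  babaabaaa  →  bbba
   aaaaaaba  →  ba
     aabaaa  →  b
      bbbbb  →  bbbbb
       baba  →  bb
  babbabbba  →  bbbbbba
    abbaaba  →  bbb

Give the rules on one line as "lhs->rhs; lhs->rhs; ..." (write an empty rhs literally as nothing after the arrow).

aaa->; ab->b; aba->ab; baa->ba

  | aaaaabb => aabb => abb => bb
  | babaabaaa => bababaaa => babbaaa => bbbaaa => bbbaa => bbba
  | aaaaaaba => aaaba => ba
  | aabaaa => aabaa => aaba => aab => ab => b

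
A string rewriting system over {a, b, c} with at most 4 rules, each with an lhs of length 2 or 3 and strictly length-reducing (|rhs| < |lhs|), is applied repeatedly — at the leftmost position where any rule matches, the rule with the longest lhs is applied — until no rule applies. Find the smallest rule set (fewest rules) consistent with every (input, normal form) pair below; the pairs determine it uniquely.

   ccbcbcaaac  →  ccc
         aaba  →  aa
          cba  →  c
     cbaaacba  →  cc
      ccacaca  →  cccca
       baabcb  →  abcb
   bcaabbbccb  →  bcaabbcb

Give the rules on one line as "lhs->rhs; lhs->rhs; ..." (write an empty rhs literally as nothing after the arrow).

  | ccbcbcaaac => ccbcbcaac => ccbcbcac => ccbcbcc => ccbcc => ccc
  | aaba => aa
  | cba => c
  | cbaaacba => caacba => cacba => ccba => cc

ac->c; ba->; bcc->c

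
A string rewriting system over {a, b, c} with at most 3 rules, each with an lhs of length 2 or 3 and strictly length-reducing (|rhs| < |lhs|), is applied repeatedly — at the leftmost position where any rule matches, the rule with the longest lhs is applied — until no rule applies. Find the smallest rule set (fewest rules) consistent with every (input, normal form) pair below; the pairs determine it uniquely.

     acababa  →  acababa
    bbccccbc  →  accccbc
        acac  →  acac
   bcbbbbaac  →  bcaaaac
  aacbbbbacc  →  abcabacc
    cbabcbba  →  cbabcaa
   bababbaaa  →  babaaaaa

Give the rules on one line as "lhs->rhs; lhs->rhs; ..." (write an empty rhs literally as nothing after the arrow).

acb->bc; bb->a

  | acababa
  | bbccccbc => accccbc
  | acac
  | bcbbbbaac => bcabbaac => bcaaaac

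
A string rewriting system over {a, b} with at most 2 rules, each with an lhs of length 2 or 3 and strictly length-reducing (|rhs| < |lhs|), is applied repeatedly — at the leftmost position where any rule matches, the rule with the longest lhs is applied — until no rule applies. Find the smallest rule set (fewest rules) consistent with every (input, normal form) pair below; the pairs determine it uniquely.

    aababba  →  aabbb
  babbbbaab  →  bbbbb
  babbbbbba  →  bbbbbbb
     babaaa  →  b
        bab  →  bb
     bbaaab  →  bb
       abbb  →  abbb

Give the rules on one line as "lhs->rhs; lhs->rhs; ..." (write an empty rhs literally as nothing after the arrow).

  | aababba => aabbba => aabbb
  | babbbbaab => bbbbbaab => bbbbb
  | babbbbbba => bbbbbbba => bbbbbbb
  | babaaa => bbaaa => ba => b

ba->b; baa->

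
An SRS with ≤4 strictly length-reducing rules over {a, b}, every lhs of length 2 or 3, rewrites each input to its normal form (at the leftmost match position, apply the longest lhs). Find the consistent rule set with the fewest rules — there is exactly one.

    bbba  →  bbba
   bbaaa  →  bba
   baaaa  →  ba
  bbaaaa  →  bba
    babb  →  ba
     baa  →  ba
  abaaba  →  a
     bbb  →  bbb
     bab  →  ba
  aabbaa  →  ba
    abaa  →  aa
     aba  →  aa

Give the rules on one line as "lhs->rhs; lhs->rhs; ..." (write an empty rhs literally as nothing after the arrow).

  | bbba
  | bbaaa => bbaa => bba
  | baaaa => baaa => baa => ba
  | bbaaaa => bbaaa => bbaa => bba

aaa->aa; aab->; ab->a; baa->ba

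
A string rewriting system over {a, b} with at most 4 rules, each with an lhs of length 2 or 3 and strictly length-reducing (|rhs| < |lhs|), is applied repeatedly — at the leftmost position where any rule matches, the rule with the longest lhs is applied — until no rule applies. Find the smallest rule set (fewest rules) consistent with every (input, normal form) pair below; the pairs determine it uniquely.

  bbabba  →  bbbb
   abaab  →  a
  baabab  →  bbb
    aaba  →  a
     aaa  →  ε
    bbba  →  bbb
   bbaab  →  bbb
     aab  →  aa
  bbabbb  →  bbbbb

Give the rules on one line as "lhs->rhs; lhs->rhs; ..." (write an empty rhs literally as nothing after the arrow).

  | bbabba => bbbba => bbbb
  | abaab => ab => a
  | baabab => babab => bbab => bbb
  | aaba => a

aaa->; ab->a; aba->; ba->b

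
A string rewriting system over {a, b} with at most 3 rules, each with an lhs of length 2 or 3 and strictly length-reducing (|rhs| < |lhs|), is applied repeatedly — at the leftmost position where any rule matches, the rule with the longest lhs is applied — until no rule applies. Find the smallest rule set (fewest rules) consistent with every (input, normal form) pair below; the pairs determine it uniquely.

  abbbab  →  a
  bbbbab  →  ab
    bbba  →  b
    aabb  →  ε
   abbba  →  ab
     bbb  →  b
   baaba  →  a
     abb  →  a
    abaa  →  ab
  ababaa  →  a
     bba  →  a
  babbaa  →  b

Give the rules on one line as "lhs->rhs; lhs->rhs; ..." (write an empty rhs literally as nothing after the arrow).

aa->; ba->b; bb->

  | abbbab => abab => abb => a
  | bbbbab => bbab => ab
  | bbba => ba => b
  | aabb => bb => ε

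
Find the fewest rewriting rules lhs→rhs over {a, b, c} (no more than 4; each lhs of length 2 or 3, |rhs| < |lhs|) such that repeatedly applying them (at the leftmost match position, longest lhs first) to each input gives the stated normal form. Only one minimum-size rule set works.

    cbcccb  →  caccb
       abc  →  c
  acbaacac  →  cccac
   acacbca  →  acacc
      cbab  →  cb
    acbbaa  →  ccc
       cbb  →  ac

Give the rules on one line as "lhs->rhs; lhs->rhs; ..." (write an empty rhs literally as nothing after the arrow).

  | cbcccb => caccb
  | abc => aa => c
  | acbaacac => aaaacac => caacac => cccac
  | acacbca => acacaa => acacc

aa->c; bc->a; cba->aa; cbb->ac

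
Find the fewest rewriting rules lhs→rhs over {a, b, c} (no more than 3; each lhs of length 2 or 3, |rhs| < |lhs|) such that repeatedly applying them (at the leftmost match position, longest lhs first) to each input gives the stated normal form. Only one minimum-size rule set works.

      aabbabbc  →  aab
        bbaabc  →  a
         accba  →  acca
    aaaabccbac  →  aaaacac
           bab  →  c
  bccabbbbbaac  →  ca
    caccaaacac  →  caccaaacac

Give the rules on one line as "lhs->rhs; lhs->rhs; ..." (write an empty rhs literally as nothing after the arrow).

ba->c; bc->; cb->c

  | aabbabbc => aabcbbc => aabbc => aab
  | bbaabc => bcabc => abc => a
  | accba => acca
  | aaaabccbac => aaaacbac => aaaacac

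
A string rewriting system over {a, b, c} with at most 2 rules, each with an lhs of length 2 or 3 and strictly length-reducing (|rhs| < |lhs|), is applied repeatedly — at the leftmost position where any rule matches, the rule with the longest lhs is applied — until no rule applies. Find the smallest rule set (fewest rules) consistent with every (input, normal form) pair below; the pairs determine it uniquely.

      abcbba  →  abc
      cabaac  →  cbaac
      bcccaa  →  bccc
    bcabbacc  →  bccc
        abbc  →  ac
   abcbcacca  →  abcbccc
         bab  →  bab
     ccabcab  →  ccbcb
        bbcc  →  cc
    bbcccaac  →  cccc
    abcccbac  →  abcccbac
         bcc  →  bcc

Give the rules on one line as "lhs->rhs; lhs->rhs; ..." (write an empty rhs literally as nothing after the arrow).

bb->; ca->c

  | abcbba => abca => abc
  | cabaac => cbaac
  | bcccaa => bccca => bccc
  | bcabbacc => bcbbacc => bcacc => bccc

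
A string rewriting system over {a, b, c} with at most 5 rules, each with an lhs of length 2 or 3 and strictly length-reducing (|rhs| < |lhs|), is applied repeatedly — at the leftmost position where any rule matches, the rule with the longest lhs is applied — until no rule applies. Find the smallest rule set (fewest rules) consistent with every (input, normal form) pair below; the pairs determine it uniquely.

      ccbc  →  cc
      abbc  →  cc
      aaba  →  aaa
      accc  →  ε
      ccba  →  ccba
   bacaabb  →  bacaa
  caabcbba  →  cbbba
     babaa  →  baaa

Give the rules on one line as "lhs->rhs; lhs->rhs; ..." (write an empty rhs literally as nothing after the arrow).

  | ccbc => cc
  | abbc => abc => cc
  | aaba => aaa
  | accc => bc => ε

ab->a; abc->cc; acc->b; bc->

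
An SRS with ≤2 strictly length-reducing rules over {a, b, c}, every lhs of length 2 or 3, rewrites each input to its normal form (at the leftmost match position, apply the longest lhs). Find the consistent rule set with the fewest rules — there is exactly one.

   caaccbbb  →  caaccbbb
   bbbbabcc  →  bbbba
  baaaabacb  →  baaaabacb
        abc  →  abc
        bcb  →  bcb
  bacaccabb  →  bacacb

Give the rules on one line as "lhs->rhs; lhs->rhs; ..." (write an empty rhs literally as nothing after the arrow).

  | caaccbbb
  | bbbbabcc => bbbba
  | baaaabacb
  | abc

bcc->; cab->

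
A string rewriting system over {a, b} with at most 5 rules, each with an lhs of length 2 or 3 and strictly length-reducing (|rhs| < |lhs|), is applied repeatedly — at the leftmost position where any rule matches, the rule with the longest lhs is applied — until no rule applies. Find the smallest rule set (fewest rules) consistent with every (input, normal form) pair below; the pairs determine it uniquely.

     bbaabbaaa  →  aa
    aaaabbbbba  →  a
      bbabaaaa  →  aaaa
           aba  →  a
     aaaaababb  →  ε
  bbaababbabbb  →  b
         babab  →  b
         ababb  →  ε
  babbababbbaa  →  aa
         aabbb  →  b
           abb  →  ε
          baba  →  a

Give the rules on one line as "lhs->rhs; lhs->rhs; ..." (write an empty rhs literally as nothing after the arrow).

  | bbaabbaaa => abbaaa => bbaaa => aa
  | aaaabbbbba => aaabbbbba => aabbbbba => abbbbba => bbbbba => bbba => ba => a
  | bbabaaaa => baaaa => aaaa
  | aba => ba => a

ab->b; ba->a; bb->; bba->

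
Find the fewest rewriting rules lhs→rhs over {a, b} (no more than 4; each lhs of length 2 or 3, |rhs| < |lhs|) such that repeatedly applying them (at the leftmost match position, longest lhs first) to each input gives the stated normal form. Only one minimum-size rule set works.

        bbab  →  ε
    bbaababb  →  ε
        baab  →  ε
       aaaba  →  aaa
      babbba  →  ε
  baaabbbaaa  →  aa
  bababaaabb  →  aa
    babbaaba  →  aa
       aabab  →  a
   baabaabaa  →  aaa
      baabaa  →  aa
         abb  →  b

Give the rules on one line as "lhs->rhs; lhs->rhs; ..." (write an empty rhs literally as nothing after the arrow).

  | bbab => ba => ε
  | bbaababb => bababb => aabb => ab => ε
  | baab => ab => ε
  | aaaba => aaa

ab->; ba->; bab->a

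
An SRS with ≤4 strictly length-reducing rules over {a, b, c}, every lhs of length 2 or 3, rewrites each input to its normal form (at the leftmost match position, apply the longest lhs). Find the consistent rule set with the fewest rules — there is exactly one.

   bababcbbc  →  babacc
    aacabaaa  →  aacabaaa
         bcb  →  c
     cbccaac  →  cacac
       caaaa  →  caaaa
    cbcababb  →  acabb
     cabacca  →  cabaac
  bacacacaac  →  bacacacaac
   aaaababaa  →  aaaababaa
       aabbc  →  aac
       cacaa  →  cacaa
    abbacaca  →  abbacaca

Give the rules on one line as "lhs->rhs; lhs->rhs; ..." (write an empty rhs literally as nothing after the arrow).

bc->c; cb->c; cca->ac

  | bababcbbc => babacbbc => babacbc => babacc
  | aacabaaa
  | bcb => cb => c
  | cbccaac => cccaac => cacac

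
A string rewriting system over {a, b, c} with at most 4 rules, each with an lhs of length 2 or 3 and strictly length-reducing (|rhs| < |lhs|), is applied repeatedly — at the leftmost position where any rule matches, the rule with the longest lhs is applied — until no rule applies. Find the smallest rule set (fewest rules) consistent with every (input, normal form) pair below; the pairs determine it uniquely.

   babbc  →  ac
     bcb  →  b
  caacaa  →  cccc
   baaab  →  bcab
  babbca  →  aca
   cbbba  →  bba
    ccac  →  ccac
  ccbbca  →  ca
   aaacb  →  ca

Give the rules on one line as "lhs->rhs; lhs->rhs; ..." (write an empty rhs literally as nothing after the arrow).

  | babbc => acbc => ac
  | bcb => b
  | caacaa => cccaa => cccc
  | baaab => bcab

aa->c; bab->ac; cb->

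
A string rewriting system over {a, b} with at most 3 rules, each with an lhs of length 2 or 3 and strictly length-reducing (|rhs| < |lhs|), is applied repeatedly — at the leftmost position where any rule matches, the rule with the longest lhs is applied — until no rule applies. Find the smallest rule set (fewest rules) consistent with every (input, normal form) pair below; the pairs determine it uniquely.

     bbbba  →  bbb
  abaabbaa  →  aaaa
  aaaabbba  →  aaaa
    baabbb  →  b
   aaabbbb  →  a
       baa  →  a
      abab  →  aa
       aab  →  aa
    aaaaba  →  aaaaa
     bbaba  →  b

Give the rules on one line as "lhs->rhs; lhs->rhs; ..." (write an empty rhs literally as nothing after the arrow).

ab->a; abb->; ba->

  | bbbba => bbb
  | abaabbaa => aaabbaa => aaaa
  | aaaabbba => aaaba => aaaa
  | baabbb => abbb => b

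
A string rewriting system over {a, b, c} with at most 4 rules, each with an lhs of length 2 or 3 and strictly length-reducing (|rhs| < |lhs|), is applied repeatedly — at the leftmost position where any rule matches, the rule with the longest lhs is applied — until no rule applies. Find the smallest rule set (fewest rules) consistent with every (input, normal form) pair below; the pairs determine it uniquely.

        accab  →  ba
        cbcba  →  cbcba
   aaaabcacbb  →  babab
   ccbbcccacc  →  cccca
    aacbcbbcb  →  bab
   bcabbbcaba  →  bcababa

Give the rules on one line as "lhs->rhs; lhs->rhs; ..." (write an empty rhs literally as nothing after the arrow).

  | accab => acab => aab => ba
  | cbcba
  | aaaabcacbb => aabacacbb => baacacbb => baaacbb => baaabb => babab
  | ccbbcccacc => ccccacc => ccccac => cccca

aab->ba; ac->a; bbc->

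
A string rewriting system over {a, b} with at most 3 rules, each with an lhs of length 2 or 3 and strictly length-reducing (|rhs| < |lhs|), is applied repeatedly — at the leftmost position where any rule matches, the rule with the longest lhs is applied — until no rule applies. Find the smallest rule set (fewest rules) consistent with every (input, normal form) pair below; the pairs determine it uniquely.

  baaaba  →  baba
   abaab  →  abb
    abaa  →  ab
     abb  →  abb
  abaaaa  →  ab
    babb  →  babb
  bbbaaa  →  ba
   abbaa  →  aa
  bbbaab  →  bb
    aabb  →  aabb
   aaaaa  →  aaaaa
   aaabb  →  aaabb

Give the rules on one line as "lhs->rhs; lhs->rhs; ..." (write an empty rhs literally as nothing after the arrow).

baa->b; bba->; bbb->b

  | baaaba => baba
  | abaab => abb
  | abaa => ab
  | abb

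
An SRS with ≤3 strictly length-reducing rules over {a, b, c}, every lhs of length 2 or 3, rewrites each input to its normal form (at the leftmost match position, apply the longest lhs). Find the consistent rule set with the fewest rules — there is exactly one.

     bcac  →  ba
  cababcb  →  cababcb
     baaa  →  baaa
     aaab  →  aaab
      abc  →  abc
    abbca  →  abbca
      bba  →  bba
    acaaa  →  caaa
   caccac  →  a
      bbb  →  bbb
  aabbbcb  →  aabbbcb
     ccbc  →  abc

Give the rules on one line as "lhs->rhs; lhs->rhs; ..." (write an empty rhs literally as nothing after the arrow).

ac->c; cc->a

  | bcac => bcc => ba
  | cababcb
  | baaa
  | aaab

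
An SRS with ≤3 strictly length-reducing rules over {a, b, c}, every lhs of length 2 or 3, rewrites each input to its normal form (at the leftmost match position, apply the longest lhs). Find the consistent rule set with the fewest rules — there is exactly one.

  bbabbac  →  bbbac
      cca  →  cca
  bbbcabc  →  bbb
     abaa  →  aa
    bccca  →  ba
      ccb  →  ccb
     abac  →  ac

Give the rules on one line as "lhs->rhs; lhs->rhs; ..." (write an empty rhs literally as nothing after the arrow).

  | bbabbac => bbbac
  | cca
  | bbbcabc => bbbabc => bbbc => bbb
  | abaa => aa

ab->; bc->b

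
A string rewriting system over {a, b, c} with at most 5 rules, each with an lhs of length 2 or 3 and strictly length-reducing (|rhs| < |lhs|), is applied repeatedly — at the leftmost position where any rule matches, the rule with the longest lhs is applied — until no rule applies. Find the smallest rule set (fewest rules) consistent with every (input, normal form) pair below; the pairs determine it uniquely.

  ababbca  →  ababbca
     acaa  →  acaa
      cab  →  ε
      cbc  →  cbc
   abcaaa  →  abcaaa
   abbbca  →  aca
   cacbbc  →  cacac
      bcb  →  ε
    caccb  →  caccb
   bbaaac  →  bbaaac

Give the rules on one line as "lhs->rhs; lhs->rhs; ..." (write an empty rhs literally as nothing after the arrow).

bbb->; bcb->; cab->; cbb->ca

  | ababbca
  | acaa
  | cab => ε
  | cbc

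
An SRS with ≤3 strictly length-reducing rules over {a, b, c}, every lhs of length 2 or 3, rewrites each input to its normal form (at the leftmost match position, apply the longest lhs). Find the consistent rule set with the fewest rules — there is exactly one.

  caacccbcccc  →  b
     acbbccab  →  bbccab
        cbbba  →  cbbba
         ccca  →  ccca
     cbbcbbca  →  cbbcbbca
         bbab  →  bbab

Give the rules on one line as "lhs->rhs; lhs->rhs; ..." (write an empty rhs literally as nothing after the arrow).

ac->; cbc->ba

  | caacccbcccc => caccbcccc => ccbcccc => cbaccc => cbcc => bac => b
  | acbbccab => bbccab
  | cbbba
  | ccca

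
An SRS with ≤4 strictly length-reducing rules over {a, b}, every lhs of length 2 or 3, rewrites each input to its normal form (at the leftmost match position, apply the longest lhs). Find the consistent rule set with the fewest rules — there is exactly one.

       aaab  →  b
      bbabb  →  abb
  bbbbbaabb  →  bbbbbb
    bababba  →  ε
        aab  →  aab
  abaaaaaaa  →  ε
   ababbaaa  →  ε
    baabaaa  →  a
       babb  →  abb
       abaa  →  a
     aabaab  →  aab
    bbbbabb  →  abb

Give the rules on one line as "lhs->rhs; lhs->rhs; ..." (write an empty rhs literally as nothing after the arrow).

  | aaab => b
  | bbabb => babb => abb
  | bbbbbaabb => bbbbbb
  | bababba => ababba => aabba => aaba => aaa => ε

aaa->; ba->a; baa->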